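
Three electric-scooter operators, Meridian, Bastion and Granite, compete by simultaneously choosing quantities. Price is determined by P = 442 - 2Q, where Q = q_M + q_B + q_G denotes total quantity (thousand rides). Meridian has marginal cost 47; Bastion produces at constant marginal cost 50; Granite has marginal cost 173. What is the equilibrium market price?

Meridian's profit: π_M = (442 - 2Q)q_M - (47q_M). Setting ∂π_M/∂q_M = 0: 395 - 4q_M - 2(q_B + q_G) = 0.
Bastion's profit: π_B = (442 - 2Q)q_B - (50q_B). Setting ∂π_B/∂q_B = 0: 392 - 4q_B - 2(q_M + q_G) = 0.
Granite's profit: π_G = (442 - 2Q)q_G - (173q_G). Setting ∂π_G/∂q_G = 0: 269 - 4q_G - 2(q_M + q_B) = 0.
Adding the 3 first-order conditions: 1056 − 8Q = 0, so Q = 132.
Back-substituting: q_M = (395 − 264)/2 = 131/2, q_B = (392 − 264)/2 = 64, q_G = (269 − 264)/2 = 5/2.
Total output Q = 132, so price P = 442 - 2·132 = 178.

178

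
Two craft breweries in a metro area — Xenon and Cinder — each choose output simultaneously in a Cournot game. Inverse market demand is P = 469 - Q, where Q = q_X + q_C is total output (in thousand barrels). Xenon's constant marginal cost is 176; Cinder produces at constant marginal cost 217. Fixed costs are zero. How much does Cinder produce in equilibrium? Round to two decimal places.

70.33

Xenon's profit: π_X = (469 - Q)q_X - (176q_X). Setting ∂π_X/∂q_X = 0: 293 - 2q_X - (q_C) = 0.
Cinder's profit: π_C = (469 - Q)q_C - (217q_C). Setting ∂π_C/∂q_C = 0: 252 - 2q_C - (q_X) = 0.
Best responses: q_X = (293 - q_C)/2, q_C = (252 - q_X)/2.
Solving the pair: q_X = 334/3, q_C = 211/3.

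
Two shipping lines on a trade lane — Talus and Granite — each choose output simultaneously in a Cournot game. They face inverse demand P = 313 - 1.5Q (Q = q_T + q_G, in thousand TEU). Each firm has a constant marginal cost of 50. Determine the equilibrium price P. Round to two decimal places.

137.67

Each firm earns π_i = (313 - 1.5Q)q_i - 50q_i.
Setting ∂π_i/∂q_i = 0 with rivals' quantities fixed: 263 - 3q_i - (3/2)q_j = 0.
By symmetry each firm produces the same amount; substituting q_j = q_i yields q_i = 263/(9/2) = 526/9.
Total output Q = 1052/9, so price P = 313 - (3/2)·(1052/9) = 413/3.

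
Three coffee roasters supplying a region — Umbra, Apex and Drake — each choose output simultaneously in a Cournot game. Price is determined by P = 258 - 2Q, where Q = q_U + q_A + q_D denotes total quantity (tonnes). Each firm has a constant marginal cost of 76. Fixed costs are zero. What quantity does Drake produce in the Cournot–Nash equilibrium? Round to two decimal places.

22.75

A representative firm's profit is π_i = q_i(258 - 2Q) - 76q_i.
Setting ∂π_i/∂q_i = 0 with rivals' quantities fixed: 182 - 4q_i - 2·Σ_{j≠i} q_j = 0.
By symmetry each firm produces the same amount; substituting Σ_{j≠i} q_j = 2q_i yields q_i = 182/8 = 91/4.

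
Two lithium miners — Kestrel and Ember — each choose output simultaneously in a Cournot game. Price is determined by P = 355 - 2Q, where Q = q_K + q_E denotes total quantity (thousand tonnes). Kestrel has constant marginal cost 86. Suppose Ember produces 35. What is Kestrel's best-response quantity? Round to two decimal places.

49.75

With the rival's output fixed at 35, Kestrel's profit is π_K = (355 - 2·35 - 2q_K)q_K - (86q_K) = (285 - 2q_K)q_K - (86q_K).
∂π_K/∂q_K = 199 - 4q_K = 0, so q_K = 199/4.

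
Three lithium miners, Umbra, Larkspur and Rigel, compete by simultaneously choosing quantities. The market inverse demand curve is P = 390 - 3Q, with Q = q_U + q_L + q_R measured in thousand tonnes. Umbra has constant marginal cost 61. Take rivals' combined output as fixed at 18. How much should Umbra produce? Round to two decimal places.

With rivals' combined output fixed at 18, Umbra's profit is π_U = (390 - 3·18 - 3q_U)q_U - (61q_U) = (336 - 3q_U)q_U - (61q_U).
∂π_U/∂q_U = 275 - 6q_U = 0, so q_U = 275/6.

45.83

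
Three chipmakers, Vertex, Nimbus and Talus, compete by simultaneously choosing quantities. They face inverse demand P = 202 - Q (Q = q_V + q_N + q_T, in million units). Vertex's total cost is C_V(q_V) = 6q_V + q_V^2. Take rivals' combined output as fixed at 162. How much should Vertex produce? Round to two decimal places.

8.50

With rivals' combined output fixed at 162, Vertex's profit is π_V = (202 - 162 - q_V)q_V - (6q_V + q_V²) = (40 - q_V)q_V - (6q_V + q_V²).
∂π_V/∂q_V = 34 - 4q_V = 0, so q_V = 17/2.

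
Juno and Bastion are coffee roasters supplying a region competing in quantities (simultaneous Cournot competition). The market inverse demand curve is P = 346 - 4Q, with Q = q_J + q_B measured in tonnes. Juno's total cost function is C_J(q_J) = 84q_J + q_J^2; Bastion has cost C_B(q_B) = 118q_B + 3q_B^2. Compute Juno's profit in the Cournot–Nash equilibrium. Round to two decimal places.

2469.93

Juno's profit: π_J = (346 - 4Q)q_J - (84q_J + q_J²). Setting ∂π_J/∂q_J = 0: 262 - 10q_J - 4(q_B) = 0.
Bastion's first-order condition: 228 - 14q_B - 4(q_J) = 0.
Best responses: q_J = (262 - 4q_B)/10, q_B = (228 - 4q_J)/14.
Solving the pair: q_J = 689/31, q_B = 308/31.
Price P = 346 - 4·(997/31) = 217.3548.
Juno's profit: 217.3548·(689/31) - 84·(689/31) - (689/31)² = 2469.9324.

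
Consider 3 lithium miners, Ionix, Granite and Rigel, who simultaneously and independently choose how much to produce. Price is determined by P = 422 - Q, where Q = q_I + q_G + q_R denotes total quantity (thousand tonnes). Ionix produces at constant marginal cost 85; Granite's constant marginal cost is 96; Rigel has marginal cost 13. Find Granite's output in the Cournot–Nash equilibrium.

58

Ionix's profit: π_I = (422 - Q)q_I - (85q_I). Setting ∂π_I/∂q_I = 0: 337 - 2q_I - (q_G + q_R) = 0.
Granite's first-order condition: 326 - 2q_G - (q_I + q_R) = 0.
Rigel's profit: π_R = (422 - Q)q_R - (13q_R). Setting ∂π_R/∂q_R = 0: 409 - 2q_R - (q_I + q_G) = 0.
Adding the 3 first-order conditions: 1072 − 4Q = 0, so Q = 268.
Back-substituting: q_I = (337 − 268) = 69, q_G = (326 − 268) = 58, q_R = (409 − 268) = 141.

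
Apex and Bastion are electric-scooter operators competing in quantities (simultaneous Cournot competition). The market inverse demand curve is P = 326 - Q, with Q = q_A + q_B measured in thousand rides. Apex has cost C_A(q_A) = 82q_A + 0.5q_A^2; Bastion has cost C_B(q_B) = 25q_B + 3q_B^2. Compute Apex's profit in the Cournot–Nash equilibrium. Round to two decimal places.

7729.11

Apex's profit: π_A = (326 - Q)q_A - (82q_A + (1/2)q_A²). Setting ∂π_A/∂q_A = 0: 244 - 3q_A - (q_B) = 0.
Bastion's profit: π_B = (326 - Q)q_B - (25q_B + 3q_B²). Setting ∂π_B/∂q_B = 0: 301 - 8q_B - (q_A) = 0.
So q_A = (244 - q_B)/3 and q_B = (301 - q_A)/8.
Substituting one into the other gives q_A = 1651/23 and q_B = 659/23.
Price P = 326 - 100.4348 = 225.5652.
Apex's profit: 225.5652·(1651/23) - 82·(1651/23) - (1/2)(1651/23)² = 7729.1144.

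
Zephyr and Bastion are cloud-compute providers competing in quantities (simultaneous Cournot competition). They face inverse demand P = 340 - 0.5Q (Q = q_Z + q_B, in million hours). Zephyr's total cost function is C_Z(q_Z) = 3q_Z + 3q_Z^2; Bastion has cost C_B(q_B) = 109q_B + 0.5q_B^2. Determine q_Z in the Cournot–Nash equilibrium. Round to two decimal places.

Zephyr's profit: π_Z = (340 - 0.5Q)q_Z - (3q_Z + 3q_Z²). Setting ∂π_Z/∂q_Z = 0: 337 - 7q_Z - (1/2)(q_B) = 0.
Bastion's first-order condition: 231 - 2q_B - (1/2)(q_Z) = 0.
So q_Z = (337 - (1/2)q_B)/7 and q_B = (231 - (1/2)q_Z)/2.
Substituting one into the other gives q_Z = 40.6182 and q_B = 105.3455.

40.62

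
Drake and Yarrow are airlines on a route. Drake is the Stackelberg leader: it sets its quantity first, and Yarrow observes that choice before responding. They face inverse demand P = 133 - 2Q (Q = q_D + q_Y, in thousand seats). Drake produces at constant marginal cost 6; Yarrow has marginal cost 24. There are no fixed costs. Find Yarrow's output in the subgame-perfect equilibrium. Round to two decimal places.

The follower Yarrow best-responds to any q_D: π_Y = (133 - 2Q)q_Y - 24q_Y.
Follower FOC: 109 - 2q_D - 4q_Y = 0, so q_Y(q_D) = (109 - 2q_D)/4.
Drake substitutes q_Y(q_D) into its own profit: π_D = q_D(133 - 2q_D - (109 - 2q_D)/2) - 6q_D = (157/2 - q_D)q_D - 6q_D.
Leader FOC: 145/2 - 2q_D = 0, so q_D = 145/4.
Then q_Y = (109 - 2·(145/4))/4 = 73/8.

9.13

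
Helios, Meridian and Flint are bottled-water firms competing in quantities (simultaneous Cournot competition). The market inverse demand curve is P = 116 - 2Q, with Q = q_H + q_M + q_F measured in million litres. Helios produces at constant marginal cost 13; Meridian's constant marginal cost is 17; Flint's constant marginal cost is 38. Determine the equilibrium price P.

46

Helios's profit: π_H = (116 - 2Q)q_H - (13q_H). Setting ∂π_H/∂q_H = 0: 103 - 4q_H - 2(q_M + q_F) = 0.
Meridian's profit: π_M = (116 - 2Q)q_M - (17q_M). Setting ∂π_M/∂q_M = 0: 99 - 4q_M - 2(q_H + q_F) = 0.
Flint's first-order condition: 78 - 4q_F - 2(q_H + q_M) = 0.
Summing all 3 equations gives 280 − 8Q = 0, hence Q = 35.
Back-substituting: q_H = (103 − 70)/2 = 33/2, q_M = (99 − 70)/2 = 29/2, q_F = (78 − 70)/2 = 4.
Total output Q = 35, so price P = 116 - 2·35 = 46.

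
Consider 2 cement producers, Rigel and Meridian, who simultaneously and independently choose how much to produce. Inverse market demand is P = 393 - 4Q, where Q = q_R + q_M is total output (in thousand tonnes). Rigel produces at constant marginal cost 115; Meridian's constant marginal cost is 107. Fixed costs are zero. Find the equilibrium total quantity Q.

47

Rigel's profit: π_R = (393 - 4Q)q_R - (115q_R). Setting ∂π_R/∂q_R = 0: 278 - 8q_R - 4(q_M) = 0.
Meridian's profit: π_M = (393 - 4Q)q_M - (107q_M). Setting ∂π_M/∂q_M = 0: 286 - 8q_M - 4(q_R) = 0.
Best responses: q_R = (278 - 4q_M)/8, q_M = (286 - 4q_R)/8.
Substituting one into the other gives q_R = 45/2 and q_M = 49/2.
Total output Q = 45/2 + 49/2 = 47.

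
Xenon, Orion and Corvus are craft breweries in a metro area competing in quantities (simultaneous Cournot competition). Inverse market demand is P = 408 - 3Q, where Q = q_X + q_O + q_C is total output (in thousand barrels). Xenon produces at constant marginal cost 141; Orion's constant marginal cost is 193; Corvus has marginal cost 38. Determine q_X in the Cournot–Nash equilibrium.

18

Xenon's profit: π_X = (408 - 3Q)q_X - (141q_X). Setting ∂π_X/∂q_X = 0: 267 - 6q_X - 3(q_O + q_C) = 0.
Orion's profit: π_O = (408 - 3Q)q_O - (193q_O). Setting ∂π_O/∂q_O = 0: 215 - 6q_O - 3(q_X + q_C) = 0.
Corvus's profit: π_C = (408 - 3Q)q_C - (38q_C). Setting ∂π_C/∂q_C = 0: 370 - 6q_C - 3(q_X + q_O) = 0.
Adding the 3 first-order conditions: 852 − 12Q = 0, so Q = 71.
Back-substituting: q_X = (267 − 213)/3 = 18, q_O = (215 − 213)/3 = 2/3, q_C = (370 − 213)/3 = 157/3.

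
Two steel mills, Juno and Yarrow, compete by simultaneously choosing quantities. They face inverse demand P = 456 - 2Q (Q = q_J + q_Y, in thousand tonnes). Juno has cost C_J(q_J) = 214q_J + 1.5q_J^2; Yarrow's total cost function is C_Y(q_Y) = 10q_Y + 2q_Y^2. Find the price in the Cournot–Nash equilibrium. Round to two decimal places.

Juno's profit: π_J = (456 - 2Q)q_J - (214q_J + (3/2)q_J²). Setting ∂π_J/∂q_J = 0: 242 - 7q_J - 2(q_Y) = 0.
Yarrow's profit: π_Y = (456 - 2Q)q_Y - (10q_Y + 2q_Y²). Setting ∂π_Y/∂q_Y = 0: 446 - 8q_Y - 2(q_J) = 0.
Rearranging gives the reaction functions q_J = (242 - 2q_Y)/7 and q_Y = (446 - 2q_J)/8.
Substituting one into the other gives q_J = 261/13 and q_Y = 1319/26.
Total output Q = 1841/26, so price P = 456 - 2·(1841/26) = 314.3846.

314.38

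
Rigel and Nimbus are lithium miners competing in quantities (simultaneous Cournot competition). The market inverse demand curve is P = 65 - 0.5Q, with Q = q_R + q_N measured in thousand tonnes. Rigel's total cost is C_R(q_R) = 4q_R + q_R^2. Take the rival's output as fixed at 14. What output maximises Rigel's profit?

18

With the rival's output fixed at 14, Rigel's profit is π_R = (65 - (1/2)·14 - (1/2)q_R)q_R - (4q_R + q_R²) = (58 - (1/2)q_R)q_R - (4q_R + q_R²).
∂π_R/∂q_R = 54 - 3q_R = 0, so q_R = 18.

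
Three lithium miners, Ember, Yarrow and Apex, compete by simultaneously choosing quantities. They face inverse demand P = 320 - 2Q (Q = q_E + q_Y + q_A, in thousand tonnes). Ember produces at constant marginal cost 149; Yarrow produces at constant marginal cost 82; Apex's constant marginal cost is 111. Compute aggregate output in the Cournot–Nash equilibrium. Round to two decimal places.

Ember's profit: π_E = (320 - 2Q)q_E - (149q_E). Setting ∂π_E/∂q_E = 0: 171 - 4q_E - 2(q_Y + q_A) = 0.
Yarrow's profit: π_Y = (320 - 2Q)q_Y - (82q_Y). Setting ∂π_Y/∂q_Y = 0: 238 - 4q_Y - 2(q_E + q_A) = 0.
Apex's profit: π_A = (320 - 2Q)q_A - (111q_A). Setting ∂π_A/∂q_A = 0: 209 - 4q_A - 2(q_E + q_Y) = 0.
Adding the 3 conditions: 618 − 4Q − 4Q = 0, i.e. Q = 309/4.
Back-substituting: q_E = (171 − 309/2)/2 = 33/4, q_Y = (238 − 309/2)/2 = 167/4, q_A = (209 − 309/2)/2 = 109/4.
Total output Q = 33/4 + 167/4 + 109/4 = 309/4.

77.25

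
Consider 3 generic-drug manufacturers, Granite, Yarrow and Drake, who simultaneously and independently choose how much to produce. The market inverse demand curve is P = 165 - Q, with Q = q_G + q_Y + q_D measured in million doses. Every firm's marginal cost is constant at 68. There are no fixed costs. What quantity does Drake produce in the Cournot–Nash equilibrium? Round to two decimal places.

Each firm earns π_i = (165 - Q)q_i - 68q_i.
Setting ∂π_i/∂q_i = 0 with rivals' quantities fixed: 97 - 2q_i - Σ_{j≠i} q_j = 0.
By symmetry each firm produces the same amount; substituting Σ_{j≠i} q_j = 2q_i yields q_i = 97/4.

24.25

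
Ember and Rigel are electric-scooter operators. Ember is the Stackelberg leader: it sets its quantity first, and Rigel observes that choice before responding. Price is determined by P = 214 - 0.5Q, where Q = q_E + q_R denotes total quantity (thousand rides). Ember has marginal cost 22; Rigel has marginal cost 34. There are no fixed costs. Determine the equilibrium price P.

73

Solve by backward induction. Given q_E, the follower Rigel maximises π_R = (214 - (1/2)q_E - (1/2)q_R)q_R - 34q_R.
Follower FOC: 180 - (1/2)q_E - q_R = 0, so q_R(q_E) = (180 - (1/2)q_E).
The leader anticipates this reaction. Substituting into P = 214 - 0.5Q gives P = 124 - (1/4)q_E, so π_E = (124 - (1/4)q_E)q_E - 22q_E.
The leader's first-order condition 102 - (1/2)q_E = 0 yields q_E = 204.
Then q_R = (180 - (1/2)·204) = 78.
Total output Q = 282, so price P = 214 - (1/2)·282 = 73.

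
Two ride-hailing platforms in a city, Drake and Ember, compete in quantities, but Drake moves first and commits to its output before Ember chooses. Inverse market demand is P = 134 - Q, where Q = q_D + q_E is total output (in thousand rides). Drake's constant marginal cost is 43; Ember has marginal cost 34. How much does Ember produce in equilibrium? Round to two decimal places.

The follower Ember best-responds to any q_D: π_E = (134 - Q)q_E - 34q_E.
Setting the follower's marginal profit to zero, 100 - q_D - 2q_E = 0, i.e. q_E = (100 - q_D)/2.
Drake substitutes q_E(q_D) into its own profit: π_D = q_D(134 - q_D - (100 - q_D)/2) - 43q_D = (84 - (1/2)q_D)q_D - 43q_D.
Leader FOC: 41 - q_D = 0, so q_D = 41.
Then q_E = (100 - 41)/2 = 59/2.

29.50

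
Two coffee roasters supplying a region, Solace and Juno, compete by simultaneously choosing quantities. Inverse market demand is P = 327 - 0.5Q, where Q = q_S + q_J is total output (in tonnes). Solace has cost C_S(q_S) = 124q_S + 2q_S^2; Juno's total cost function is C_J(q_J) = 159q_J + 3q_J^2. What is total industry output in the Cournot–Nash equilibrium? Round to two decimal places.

Solace's profit: π_S = (327 - 0.5Q)q_S - (124q_S + 2q_S²). Setting ∂π_S/∂q_S = 0: 203 - 5q_S - (1/2)(q_J) = 0.
Juno's profit: π_J = (327 - 0.5Q)q_J - (159q_J + 3q_J²). Setting ∂π_J/∂q_J = 0: 168 - 7q_J - (1/2)(q_S) = 0.
So q_S = (203 - (1/2)q_J)/5 and q_J = (168 - (1/2)q_S)/7.
Solving the pair: q_S = 38.4748, q_J = 21.2518.
Total output Q = 38.4748 + 21.2518 = 59.7266.

59.73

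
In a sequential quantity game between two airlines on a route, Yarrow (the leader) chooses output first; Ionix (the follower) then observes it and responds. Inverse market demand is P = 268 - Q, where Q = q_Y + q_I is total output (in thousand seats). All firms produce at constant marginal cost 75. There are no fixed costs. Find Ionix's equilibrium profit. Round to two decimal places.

2328.06

Solve by backward induction. Given q_Y, the follower Ionix maximises π_I = (268 - q_Y - q_I)q_I - 75q_I.
Follower FOC: 193 - q_Y - 2q_I = 0, so q_I(q_Y) = (193 - q_Y)/2.
The leader anticipates this reaction. Substituting into P = 268 - Q gives P = 343/2 - (1/2)q_Y, so π_Y = (343/2 - (1/2)q_Y)q_Y - 75q_Y.
Maximising: ∂π_Y/∂q_Y = 193/2 - q_Y = 0, giving q_Y = 193/2.
Then q_I = (193 - 193/2)/2 = 193/4.
Price P = 268 - 579/4 = 493/4.
Ionix's profit: (493/4 - 75)·(193/4) = 2328.0625.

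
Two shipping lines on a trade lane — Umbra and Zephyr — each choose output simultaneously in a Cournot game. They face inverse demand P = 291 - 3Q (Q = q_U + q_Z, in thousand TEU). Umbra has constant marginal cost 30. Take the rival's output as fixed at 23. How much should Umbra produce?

32

With the rival's output fixed at 23, Umbra's profit is π_U = (291 - 3·23 - 3q_U)q_U - (30q_U) = (222 - 3q_U)q_U - (30q_U).
∂π_U/∂q_U = 192 - 6q_U = 0, so q_U = 32.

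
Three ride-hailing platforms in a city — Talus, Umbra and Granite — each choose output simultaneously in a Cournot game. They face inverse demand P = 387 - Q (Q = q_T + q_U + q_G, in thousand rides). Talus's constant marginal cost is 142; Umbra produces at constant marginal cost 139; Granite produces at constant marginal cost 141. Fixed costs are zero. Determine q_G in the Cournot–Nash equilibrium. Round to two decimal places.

Talus's profit: π_T = (387 - Q)q_T - (142q_T). Setting ∂π_T/∂q_T = 0: 245 - 2q_T - (q_U + q_G) = 0.
Umbra's profit: π_U = (387 - Q)q_U - (139q_U). Setting ∂π_U/∂q_U = 0: 248 - 2q_U - (q_T + q_G) = 0.
Granite's profit: π_G = (387 - Q)q_G - (141q_G). Setting ∂π_G/∂q_G = 0: 246 - 2q_G - (q_T + q_U) = 0.
Adding the 3 first-order conditions: 739 − 4Q = 0, so Q = 739/4.
Back-substituting: q_T = (245 − 739/4) = 241/4, q_U = (248 − 739/4) = 253/4, q_G = (246 − 739/4) = 245/4.

61.25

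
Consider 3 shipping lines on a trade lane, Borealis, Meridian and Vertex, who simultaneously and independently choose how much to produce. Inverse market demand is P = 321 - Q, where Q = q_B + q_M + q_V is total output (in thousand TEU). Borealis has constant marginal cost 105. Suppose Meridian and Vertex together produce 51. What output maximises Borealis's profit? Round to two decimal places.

82.50

With rivals' combined output fixed at 51, Borealis's profit is π_B = (321 - 51 - q_B)q_B - (105q_B) = (270 - q_B)q_B - (105q_B).
∂π_B/∂q_B = 165 - 2q_B = 0, so q_B = 165/2.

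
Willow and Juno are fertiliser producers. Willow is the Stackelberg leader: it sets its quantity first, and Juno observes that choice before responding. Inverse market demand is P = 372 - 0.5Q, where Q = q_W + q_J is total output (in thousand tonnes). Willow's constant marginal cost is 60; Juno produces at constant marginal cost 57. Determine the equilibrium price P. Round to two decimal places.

137.25

Solve by backward induction. Given q_W, the follower Juno maximises π_J = (372 - (1/2)q_W - (1/2)q_J)q_J - 57q_J.
Setting the follower's marginal profit to zero, 315 - (1/2)q_W - q_J = 0, i.e. q_J = (315 - (1/2)q_W).
The leader anticipates this reaction. Substituting into P = 372 - 0.5Q gives P = 429/2 - (1/4)q_W, so π_W = (429/2 - (1/4)q_W)q_W - 60q_W.
Maximising: ∂π_W/∂q_W = 309/2 - (1/2)q_W = 0, giving q_W = 309.
Then q_J = (315 - (1/2)·309) = 321/2.
Total output Q = 939/2, so price P = 372 - (1/2)·(939/2) = 549/4.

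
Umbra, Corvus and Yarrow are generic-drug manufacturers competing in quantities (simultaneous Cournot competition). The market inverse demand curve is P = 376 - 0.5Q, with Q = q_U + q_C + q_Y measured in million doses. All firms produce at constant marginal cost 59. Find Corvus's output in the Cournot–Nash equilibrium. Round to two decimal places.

158.50

A representative firm's profit is π_i = q_i(376 - 0.5Q) - 59q_i.
Setting ∂π_i/∂q_i = 0 with rivals' quantities fixed: 317 - q_i - (1/2)·Σ_{j≠i} q_j = 0.
By symmetry each firm produces the same amount; substituting Σ_{j≠i} q_j = 2q_i yields q_i = 317/2.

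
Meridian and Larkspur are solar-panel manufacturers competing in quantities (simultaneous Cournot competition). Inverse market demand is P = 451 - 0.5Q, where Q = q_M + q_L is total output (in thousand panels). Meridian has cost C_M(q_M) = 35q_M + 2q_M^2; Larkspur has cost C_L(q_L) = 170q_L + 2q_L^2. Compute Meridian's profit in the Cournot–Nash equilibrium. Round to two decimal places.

Meridian's profit: π_M = (451 - 0.5Q)q_M - (35q_M + 2q_M²). Setting ∂π_M/∂q_M = 0: 416 - 5q_M - (1/2)(q_L) = 0.
Larkspur's first-order condition: 281 - 5q_L - (1/2)(q_M) = 0.
Best responses: q_M = (416 - (1/2)q_L)/5, q_L = (281 - (1/2)q_M)/5.
Solving the pair: q_M = 862/11, q_L = 532/11.
Price P = 451 - (1/2)·(1394/11) = 387.6364.
Meridian's profit: 387.6364·(862/11) - 35·(862/11) - 2(862/11)² = 15352.1488.

15352.15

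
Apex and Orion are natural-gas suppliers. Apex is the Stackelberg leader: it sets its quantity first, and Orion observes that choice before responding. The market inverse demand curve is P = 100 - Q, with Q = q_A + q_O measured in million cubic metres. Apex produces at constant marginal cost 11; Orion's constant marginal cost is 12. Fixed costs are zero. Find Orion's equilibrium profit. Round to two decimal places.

Solve by backward induction. Given q_A, the follower Orion maximises π_O = (100 - q_A - q_O)q_O - 12q_O.
Setting the follower's marginal profit to zero, 88 - q_A - 2q_O = 0, i.e. q_O = (88 - q_A)/2.
The leader anticipates this reaction. Substituting into P = 100 - Q gives P = 56 - (1/2)q_A, so π_A = (56 - (1/2)q_A)q_A - 11q_A.
Maximising: ∂π_A/∂q_A = 45 - q_A = 0, giving q_A = 45.
Then q_O = (88 - 45)/2 = 43/2.
Price P = 100 - 133/2 = 67/2.
Orion's profit: (67/2 - 12)·(43/2) = 1849/4.

462.25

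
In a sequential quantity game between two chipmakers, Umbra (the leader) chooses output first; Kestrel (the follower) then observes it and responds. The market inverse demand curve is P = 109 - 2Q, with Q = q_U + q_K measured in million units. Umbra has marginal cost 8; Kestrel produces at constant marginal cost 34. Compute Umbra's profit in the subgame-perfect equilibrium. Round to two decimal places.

Solve by backward induction. Given q_U, the follower Kestrel maximises π_K = (109 - 2q_U - 2q_K)q_K - 34q_K.
Follower FOC: 75 - 2q_U - 4q_K = 0, so q_K(q_U) = (75 - 2q_U)/4.
The leader anticipates this reaction. Substituting into P = 109 - 2Q gives P = 143/2 - q_U, so π_U = (143/2 - q_U)q_U - 8q_U.
Maximising: ∂π_U/∂q_U = 127/2 - 2q_U = 0, giving q_U = 127/4.
Then q_K = (75 - 2·(127/4))/4 = 23/8.
Price P = 109 - 2·(277/8) = 159/4.
Umbra's profit: (159/4 - 8)·(127/4) = 1008.0625.

1008.06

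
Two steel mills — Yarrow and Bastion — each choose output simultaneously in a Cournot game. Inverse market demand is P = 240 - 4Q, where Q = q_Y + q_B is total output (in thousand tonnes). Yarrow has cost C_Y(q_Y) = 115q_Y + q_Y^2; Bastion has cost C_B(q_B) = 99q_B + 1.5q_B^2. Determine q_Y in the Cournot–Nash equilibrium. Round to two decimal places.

8.63

Yarrow's profit: π_Y = (240 - 4Q)q_Y - (115q_Y + q_Y²). Setting ∂π_Y/∂q_Y = 0: 125 - 10q_Y - 4(q_B) = 0.
Bastion's profit: π_B = (240 - 4Q)q_B - (99q_B + (3/2)q_B²). Setting ∂π_B/∂q_B = 0: 141 - 11q_B - 4(q_Y) = 0.
So q_Y = (125 - 4q_B)/10 and q_B = (141 - 4q_Y)/11.
Solving the pair: q_Y = 811/94, q_B = 455/47.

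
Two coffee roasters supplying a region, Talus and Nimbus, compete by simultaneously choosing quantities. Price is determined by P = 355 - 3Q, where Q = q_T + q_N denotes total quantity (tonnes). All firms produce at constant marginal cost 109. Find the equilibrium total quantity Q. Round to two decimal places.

54.67

Each firm earns π_i = (355 - 3Q)q_i - 109q_i.
First-order condition (treating rivals' output as given): 246 - 6q_i - 3q_j = 0.
With identical firms every q_j equals q_i, so q_j = q_i and 246 = 9q_i, giving q_i = 82/3.
Total output Q = 82/3 + 82/3 = 164/3.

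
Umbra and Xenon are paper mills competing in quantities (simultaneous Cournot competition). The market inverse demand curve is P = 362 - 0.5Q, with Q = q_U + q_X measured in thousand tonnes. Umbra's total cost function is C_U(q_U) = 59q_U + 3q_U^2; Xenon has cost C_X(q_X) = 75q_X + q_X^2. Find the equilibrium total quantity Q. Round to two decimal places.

126.41

Umbra's profit: π_U = (362 - 0.5Q)q_U - (59q_U + 3q_U²). Setting ∂π_U/∂q_U = 0: 303 - 7q_U - (1/2)(q_X) = 0.
Xenon's profit: π_X = (362 - 0.5Q)q_X - (75q_X + q_X²). Setting ∂π_X/∂q_X = 0: 287 - 3q_X - (1/2)(q_U) = 0.
Rearranging gives the reaction functions q_U = (303 - (1/2)q_X)/7 and q_X = (287 - (1/2)q_U)/3.
Solving the pair: q_U = 36.8916, q_X = 89.5181.
Total output Q = 36.8916 + 89.5181 = 126.4096.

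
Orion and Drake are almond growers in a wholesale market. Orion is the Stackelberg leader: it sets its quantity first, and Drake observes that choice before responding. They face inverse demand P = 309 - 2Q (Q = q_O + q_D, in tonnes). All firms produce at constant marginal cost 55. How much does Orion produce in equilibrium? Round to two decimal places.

63.50

The follower Drake best-responds to any q_O: π_D = (309 - 2Q)q_D - 55q_D.
∂π_D/∂q_D = 254 - 2q_O - 4q_D = 0 gives the reaction function q_D = (254 - 2q_O)/4.
Orion substitutes q_D(q_O) into its own profit: π_O = q_O(309 - 2q_O - (254 - 2q_O)/2) - 55q_O = (182 - q_O)q_O - 55q_O.
Maximising: ∂π_O/∂q_O = 127 - 2q_O = 0, giving q_O = 127/2.
Then q_D = (254 - 2·(127/2))/4 = 127/4.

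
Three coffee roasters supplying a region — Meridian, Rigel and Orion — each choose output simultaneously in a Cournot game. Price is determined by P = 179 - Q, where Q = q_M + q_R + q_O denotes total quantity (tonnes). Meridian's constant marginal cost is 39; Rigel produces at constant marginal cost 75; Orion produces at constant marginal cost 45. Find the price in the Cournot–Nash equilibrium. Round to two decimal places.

Meridian's profit: π_M = (179 - Q)q_M - (39q_M). Setting ∂π_M/∂q_M = 0: 140 - 2q_M - (q_R + q_O) = 0.
Rigel's first-order condition: 104 - 2q_R - (q_M + q_O) = 0.
Orion's first-order condition: 134 - 2q_O - (q_M + q_R) = 0.
Adding the 3 conditions: 378 − 2Q − 2Q = 0, i.e. Q = 189/2.
Back-substituting: q_M = (140 − 189/2) = 91/2, q_R = (104 − 189/2) = 19/2, q_O = (134 − 189/2) = 79/2.
Total output Q = 189/2, so price P = 179 - 189/2 = 169/2.

84.50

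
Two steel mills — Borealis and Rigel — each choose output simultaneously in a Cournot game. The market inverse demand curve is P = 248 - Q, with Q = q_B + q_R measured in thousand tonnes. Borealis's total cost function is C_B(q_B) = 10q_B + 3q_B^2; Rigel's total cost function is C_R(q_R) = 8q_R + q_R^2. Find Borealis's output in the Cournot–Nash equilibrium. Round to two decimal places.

Borealis's profit: π_B = (248 - Q)q_B - (10q_B + 3q_B²). Setting ∂π_B/∂q_B = 0: 238 - 8q_B - (q_R) = 0.
Rigel's first-order condition: 240 - 4q_R - (q_B) = 0.
Rearranging gives the reaction functions q_B = (238 - q_R)/8 and q_R = (240 - q_B)/4.
Substituting one into the other gives q_B = 712/31 and q_R = 1682/31.

22.97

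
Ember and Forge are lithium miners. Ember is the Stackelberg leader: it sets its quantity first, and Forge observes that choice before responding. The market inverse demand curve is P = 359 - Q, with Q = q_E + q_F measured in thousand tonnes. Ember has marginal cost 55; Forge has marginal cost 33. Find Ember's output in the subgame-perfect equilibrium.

141

Solve by backward induction. Given q_E, the follower Forge maximises π_F = (359 - q_E - q_F)q_F - 33q_F.
∂π_F/∂q_F = 326 - q_E - 2q_F = 0 gives the reaction function q_F = (326 - q_E)/2.
Ember substitutes q_F(q_E) into its own profit: π_E = q_E(359 - q_E - (326 - q_E)/2) - 55q_E = (196 - (1/2)q_E)q_E - 55q_E.
The leader's first-order condition 141 - q_E = 0 yields q_E = 141.
Then q_F = (326 - 141)/2 = 185/2.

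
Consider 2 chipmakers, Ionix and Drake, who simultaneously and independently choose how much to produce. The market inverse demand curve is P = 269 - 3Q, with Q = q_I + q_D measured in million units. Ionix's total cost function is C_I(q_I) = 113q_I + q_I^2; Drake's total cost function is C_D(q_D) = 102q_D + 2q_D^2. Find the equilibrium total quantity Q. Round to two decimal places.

27.14

Ionix's profit: π_I = (269 - 3Q)q_I - (113q_I + q_I²). Setting ∂π_I/∂q_I = 0: 156 - 8q_I - 3(q_D) = 0.
Drake's profit: π_D = (269 - 3Q)q_D - (102q_D + 2q_D²). Setting ∂π_D/∂q_D = 0: 167 - 10q_D - 3(q_I) = 0.
Rearranging gives the reaction functions q_I = (156 - 3q_D)/8 and q_D = (167 - 3q_I)/10.
Solving the pair: q_I = 1059/71, q_D = 868/71.
Total output Q = 1059/71 + 868/71 = 1927/71.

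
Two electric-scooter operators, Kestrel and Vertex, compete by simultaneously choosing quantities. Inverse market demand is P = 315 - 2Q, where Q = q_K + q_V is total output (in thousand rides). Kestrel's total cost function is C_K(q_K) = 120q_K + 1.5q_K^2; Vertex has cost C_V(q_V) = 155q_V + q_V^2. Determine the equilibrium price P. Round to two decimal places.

Kestrel's profit: π_K = (315 - 2Q)q_K - (120q_K + (3/2)q_K²). Setting ∂π_K/∂q_K = 0: 195 - 7q_K - 2(q_V) = 0.
Vertex's first-order condition: 160 - 6q_V - 2(q_K) = 0.
So q_K = (195 - 2q_V)/7 and q_V = (160 - 2q_K)/6.
Solving the pair: q_K = 425/19, q_V = 365/19.
Total output Q = 790/19, so price P = 315 - 2·(790/19) = 231.8421.

231.84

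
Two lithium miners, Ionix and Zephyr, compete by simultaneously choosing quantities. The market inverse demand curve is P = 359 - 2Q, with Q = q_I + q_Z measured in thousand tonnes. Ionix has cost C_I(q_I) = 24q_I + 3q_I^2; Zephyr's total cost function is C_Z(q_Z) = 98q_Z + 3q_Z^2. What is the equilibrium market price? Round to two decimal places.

Ionix's profit: π_I = (359 - 2Q)q_I - (24q_I + 3q_I²). Setting ∂π_I/∂q_I = 0: 335 - 10q_I - 2(q_Z) = 0.
Zephyr's first-order condition: 261 - 10q_Z - 2(q_I) = 0.
Best responses: q_I = (335 - 2q_Z)/10, q_Z = (261 - 2q_I)/10.
Substituting one into the other gives q_I = 707/24 and q_Z = 485/24.
Total output Q = 149/3, so price P = 359 - 2·(149/3) = 779/3.

259.67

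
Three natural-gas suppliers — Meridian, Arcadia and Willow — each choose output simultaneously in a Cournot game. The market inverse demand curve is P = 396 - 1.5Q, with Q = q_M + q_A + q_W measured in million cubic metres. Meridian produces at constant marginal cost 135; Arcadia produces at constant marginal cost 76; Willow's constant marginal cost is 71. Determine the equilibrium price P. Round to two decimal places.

Meridian's profit: π_M = (396 - 1.5Q)q_M - (135q_M). Setting ∂π_M/∂q_M = 0: 261 - 3q_M - (3/2)(q_A + q_W) = 0.
Arcadia's first-order condition: 320 - 3q_A - (3/2)(q_M + q_W) = 0.
Willow's first-order condition: 325 - 3q_W - (3/2)(q_M + q_A) = 0.
Adding the 3 first-order conditions: 906 − 6Q = 0, so Q = 151.
Back-substituting: q_M = (261 − 453/2)/(3/2) = 23, q_A = (320 − 453/2)/(3/2) = 187/3, q_W = (325 − 453/2)/(3/2) = 197/3.
Total output Q = 151, so price P = 396 - (3/2)·151 = 339/2.

169.50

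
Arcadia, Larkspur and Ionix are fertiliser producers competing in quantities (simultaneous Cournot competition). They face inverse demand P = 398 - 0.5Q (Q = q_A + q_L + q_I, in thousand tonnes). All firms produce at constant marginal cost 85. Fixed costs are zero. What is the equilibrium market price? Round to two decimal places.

163.25

Each firm earns π_i = (398 - 0.5Q)q_i - 85q_i.
Setting ∂π_i/∂q_i = 0 with rivals' quantities fixed: 313 - q_i - (1/2)·Σ_{j≠i} q_j = 0.
By symmetry each firm produces the same amount; substituting Σ_{j≠i} q_j = 2q_i yields q_i = 313/2.
Total output Q = 939/2, so price P = 398 - (1/2)·(939/2) = 653/4.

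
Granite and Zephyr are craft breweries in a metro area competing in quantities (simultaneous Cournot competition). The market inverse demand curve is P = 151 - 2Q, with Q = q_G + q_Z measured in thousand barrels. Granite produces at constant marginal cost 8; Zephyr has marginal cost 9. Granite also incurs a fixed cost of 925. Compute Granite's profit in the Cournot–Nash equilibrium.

227

Granite's profit: π_G = (151 - 2Q)q_G - (8q_G). Setting ∂π_G/∂q_G = 0: 143 - 4q_G - 2(q_Z) = 0.
Zephyr's first-order condition: 142 - 4q_Z - 2(q_G) = 0.
Rearranging gives the reaction functions q_G = (143 - 2q_Z)/4 and q_Z = (142 - 2q_G)/4.
Solving the pair: q_G = 24, q_Z = 47/2.
Price P = 151 - 2·(95/2) = 56.
Granite's profit: (56 - 8)·24 - 925 = 227.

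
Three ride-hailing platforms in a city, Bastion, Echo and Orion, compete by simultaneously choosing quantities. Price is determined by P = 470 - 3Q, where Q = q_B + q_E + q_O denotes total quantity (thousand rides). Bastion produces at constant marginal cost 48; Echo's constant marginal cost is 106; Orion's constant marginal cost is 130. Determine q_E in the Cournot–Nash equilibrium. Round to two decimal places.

27.50

Bastion's profit: π_B = (470 - 3Q)q_B - (48q_B). Setting ∂π_B/∂q_B = 0: 422 - 6q_B - 3(q_E + q_O) = 0.
Echo's first-order condition: 364 - 6q_E - 3(q_B + q_O) = 0.
Orion's first-order condition: 340 - 6q_O - 3(q_B + q_E) = 0.
Adding the 3 conditions: 1126 − 6Q − 6Q = 0, i.e. Q = 563/6.
Back-substituting: q_B = (422 − 563/2)/3 = 281/6, q_E = (364 − 563/2)/3 = 55/2, q_O = (340 − 563/2)/3 = 39/2.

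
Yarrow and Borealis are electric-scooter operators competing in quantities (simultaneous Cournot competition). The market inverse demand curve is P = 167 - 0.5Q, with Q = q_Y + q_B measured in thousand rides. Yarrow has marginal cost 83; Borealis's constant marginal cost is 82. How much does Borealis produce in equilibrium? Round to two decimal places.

57.33

Yarrow's profit: π_Y = (167 - 0.5Q)q_Y - (83q_Y). Setting ∂π_Y/∂q_Y = 0: 84 - q_Y - (1/2)(q_B) = 0.
Borealis's first-order condition: 85 - q_B - (1/2)(q_Y) = 0.
So q_Y = (84 - (1/2)q_B) and q_B = (85 - (1/2)q_Y).
Solving the pair: q_Y = 166/3, q_B = 172/3.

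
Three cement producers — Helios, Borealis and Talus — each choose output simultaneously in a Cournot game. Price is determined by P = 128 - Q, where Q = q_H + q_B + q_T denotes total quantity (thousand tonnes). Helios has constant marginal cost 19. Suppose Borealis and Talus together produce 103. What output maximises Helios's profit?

3

With rivals' combined output fixed at 103, Helios's profit is π_H = (128 - 103 - q_H)q_H - (19q_H) = (25 - q_H)q_H - (19q_H).
∂π_H/∂q_H = 6 - 2q_H = 0, so q_H = 3.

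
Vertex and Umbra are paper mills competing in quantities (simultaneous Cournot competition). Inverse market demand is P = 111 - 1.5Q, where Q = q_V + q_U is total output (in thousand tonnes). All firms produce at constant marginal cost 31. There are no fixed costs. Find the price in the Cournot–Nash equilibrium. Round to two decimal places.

57.67

Each firm earns π_i = (111 - 1.5Q)q_i - 31q_i.
First-order condition (treating rivals' output as given): 80 - 3q_i - (3/2)q_j = 0.
With identical firms every q_j equals q_i, so q_j = q_i and 80 = (9/2)q_i, giving q_i = 160/9.
Total output Q = 320/9, so price P = 111 - (3/2)·(320/9) = 173/3.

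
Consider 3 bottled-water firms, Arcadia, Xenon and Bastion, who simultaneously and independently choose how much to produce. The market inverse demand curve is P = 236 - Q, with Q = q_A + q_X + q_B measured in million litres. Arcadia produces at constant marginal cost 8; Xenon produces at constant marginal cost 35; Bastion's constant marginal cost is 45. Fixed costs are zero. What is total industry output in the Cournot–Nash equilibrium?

155

Arcadia's profit: π_A = (236 - Q)q_A - (8q_A). Setting ∂π_A/∂q_A = 0: 228 - 2q_A - (q_X + q_B) = 0.
Xenon's first-order condition: 201 - 2q_X - (q_A + q_B) = 0.
Bastion's profit: π_B = (236 - Q)q_B - (45q_B). Setting ∂π_B/∂q_B = 0: 191 - 2q_B - (q_A + q_X) = 0.
Adding the 3 first-order conditions: 620 − 4Q = 0, so Q = 155.
Back-substituting: q_A = (228 − 155) = 73, q_X = (201 − 155) = 46, q_B = (191 − 155) = 36.
Total output Q = 73 + 46 + 36 = 155.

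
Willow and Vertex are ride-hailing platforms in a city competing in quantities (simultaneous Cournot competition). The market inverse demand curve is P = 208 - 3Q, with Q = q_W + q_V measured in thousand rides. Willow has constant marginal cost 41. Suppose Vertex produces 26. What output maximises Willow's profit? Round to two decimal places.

With the rival's output fixed at 26, Willow's profit is π_W = (208 - 3·26 - 3q_W)q_W - (41q_W) = (130 - 3q_W)q_W - (41q_W).
∂π_W/∂q_W = 89 - 6q_W = 0, so q_W = 89/6.

14.83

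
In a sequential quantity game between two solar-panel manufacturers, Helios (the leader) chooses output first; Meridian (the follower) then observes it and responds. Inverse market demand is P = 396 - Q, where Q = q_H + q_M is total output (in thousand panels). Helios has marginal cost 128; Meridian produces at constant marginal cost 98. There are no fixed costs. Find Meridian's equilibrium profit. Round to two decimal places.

Solve by backward induction. Given q_H, the follower Meridian maximises π_M = (396 - q_H - q_M)q_M - 98q_M.
Setting the follower's marginal profit to zero, 298 - q_H - 2q_M = 0, i.e. q_M = (298 - q_H)/2.
The leader anticipates this reaction. Substituting into P = 396 - Q gives P = 247 - (1/2)q_H, so π_H = (247 - (1/2)q_H)q_H - 128q_H.
Maximising: ∂π_H/∂q_H = 119 - q_H = 0, giving q_H = 119.
Then q_M = (298 - 119)/2 = 179/2.
Price P = 396 - 417/2 = 375/2.
Meridian's profit: (375/2 - 98)·(179/2) = 8010.2500.

8010.25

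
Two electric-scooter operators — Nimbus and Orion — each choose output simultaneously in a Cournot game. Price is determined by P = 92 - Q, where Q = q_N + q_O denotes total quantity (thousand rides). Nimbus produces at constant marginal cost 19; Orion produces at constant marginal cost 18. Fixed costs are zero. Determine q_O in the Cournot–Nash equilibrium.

Nimbus's profit: π_N = (92 - Q)q_N - (19q_N). Setting ∂π_N/∂q_N = 0: 73 - 2q_N - (q_O) = 0.
Orion's profit: π_O = (92 - Q)q_O - (18q_O). Setting ∂π_O/∂q_O = 0: 74 - 2q_O - (q_N) = 0.
Rearranging gives the reaction functions q_N = (73 - q_O)/2 and q_O = (74 - q_N)/2.
Substituting one into the other gives q_N = 24 and q_O = 25.

25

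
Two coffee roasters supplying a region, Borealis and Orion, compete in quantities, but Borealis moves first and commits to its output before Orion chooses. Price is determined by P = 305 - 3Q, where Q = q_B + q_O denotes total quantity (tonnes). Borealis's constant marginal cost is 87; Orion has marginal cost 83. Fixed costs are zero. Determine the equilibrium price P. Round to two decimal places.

Solve by backward induction. Given q_B, the follower Orion maximises π_O = (305 - 3q_B - 3q_O)q_O - 83q_O.
Setting the follower's marginal profit to zero, 222 - 3q_B - 6q_O = 0, i.e. q_O = (222 - 3q_B)/6.
The leader anticipates this reaction. Substituting into P = 305 - 3Q gives P = 194 - (3/2)q_B, so π_B = (194 - (3/2)q_B)q_B - 87q_B.
The leader's first-order condition 107 - 3q_B = 0 yields q_B = 107/3.
Then q_O = (222 - 3·(107/3))/6 = 115/6.
Total output Q = 329/6, so price P = 305 - 3·(329/6) = 281/2.

140.50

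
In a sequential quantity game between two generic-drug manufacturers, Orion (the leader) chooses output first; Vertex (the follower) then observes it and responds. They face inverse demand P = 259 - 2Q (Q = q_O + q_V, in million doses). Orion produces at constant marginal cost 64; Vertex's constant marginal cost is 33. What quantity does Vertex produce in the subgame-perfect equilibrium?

Solve by backward induction. Given q_O, the follower Vertex maximises π_V = (259 - 2q_O - 2q_V)q_V - 33q_V.
∂π_V/∂q_V = 226 - 2q_O - 4q_V = 0 gives the reaction function q_V = (226 - 2q_O)/4.
Orion substitutes q_V(q_O) into its own profit: π_O = q_O(259 - 2q_O - (226 - 2q_O)/2) - 64q_O = (146 - q_O)q_O - 64q_O.
The leader's first-order condition 82 - 2q_O = 0 yields q_O = 41.
Then q_V = (226 - 2·41)/4 = 36.

36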